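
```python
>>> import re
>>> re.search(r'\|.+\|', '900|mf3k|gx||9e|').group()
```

'|mf3k|gx||9e|'

`search` walks the string left to right and returns the first match it finds.
The match spans [3:16] → '|mf3k|gx||9e|'.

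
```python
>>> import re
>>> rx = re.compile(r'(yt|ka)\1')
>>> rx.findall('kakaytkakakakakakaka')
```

['ka', 'ka', 'ka', 'ka']

A backreference is literal: `\1` must see the identical characters the first group matched.
`findall` collects group 1 from each match (4 total).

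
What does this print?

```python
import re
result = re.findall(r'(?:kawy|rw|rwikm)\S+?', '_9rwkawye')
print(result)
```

['rwk']

No capturing groups, so `findall` returns the 1 full match string.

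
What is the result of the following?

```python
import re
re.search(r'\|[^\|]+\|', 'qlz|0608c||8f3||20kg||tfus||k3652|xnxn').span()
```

The match spans [3:10] → '|0608c|'.

(3, 10)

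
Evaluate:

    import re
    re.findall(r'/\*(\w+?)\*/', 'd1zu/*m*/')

One capturing group, so `findall` returns just the captured substring from the one match — 1 in all.

['m']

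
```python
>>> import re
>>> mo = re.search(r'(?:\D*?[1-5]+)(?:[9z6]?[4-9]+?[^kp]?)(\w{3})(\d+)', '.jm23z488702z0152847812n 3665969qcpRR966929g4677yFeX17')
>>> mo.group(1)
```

'870'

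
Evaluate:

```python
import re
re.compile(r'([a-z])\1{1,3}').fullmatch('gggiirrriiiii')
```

`\1` is not a pattern — it's the concrete string captured by group 1, re-applied verbatim.
`re.fullmatch` is like wrapping the pattern in `^…$` (in single-line mode).
Here the string isn't matched end-to-end, so the call returns None.

None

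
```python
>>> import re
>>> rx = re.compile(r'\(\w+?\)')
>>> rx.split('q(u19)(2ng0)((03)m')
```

Matches to split on: at [1:6] → '(u19)'; at [6:12] → '(2ng0)'; at [13:17] → '(03)'.
The string is cut at each match, leaving 4 pieces.

['q', '', '(', 'm']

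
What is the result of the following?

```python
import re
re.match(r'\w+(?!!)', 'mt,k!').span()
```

`match` is anchored at position 0; if the pattern doesn't fit there, it returns None.
The match spans [0:2] → 'mt'.

(0, 2)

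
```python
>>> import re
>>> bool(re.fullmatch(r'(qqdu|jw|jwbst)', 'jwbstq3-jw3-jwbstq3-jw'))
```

`re.fullmatch` is like wrapping the pattern in `^…$` (in single-line mode).
Here there's no way to consume every character, so the call returns None, and `bool(None)` is False.

False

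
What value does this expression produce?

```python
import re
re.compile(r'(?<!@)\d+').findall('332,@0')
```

The negative lookaround is zero-width — it rules out positions where the adjacent text would match, without consuming anything.
Matches: at [0:3] → '332'.
`findall` yields the raw match text (1 of them) because the pattern has no groups.

['332']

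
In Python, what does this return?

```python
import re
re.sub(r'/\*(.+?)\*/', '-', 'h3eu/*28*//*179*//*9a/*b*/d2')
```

A non-greedy quantifier consumes as few characters as it can — just enough that the remainder of the pattern still matches from where it stops; whatever follows it matches normally.
Every occurrence is swapped for '-'.

'h3eu---d2'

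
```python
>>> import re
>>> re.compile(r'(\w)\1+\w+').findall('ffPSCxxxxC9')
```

The backreference `\1` re-matches whatever the first group consumed, character for character.
`findall` collects group 1 from the one match (1 total).

['f']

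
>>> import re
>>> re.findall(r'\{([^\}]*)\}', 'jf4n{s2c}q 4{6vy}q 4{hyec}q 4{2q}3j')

['s2c', '6vy', 'hyec', '2q']

Matches: at [4:9] match '{s2c}', group 1 = 's2c'; at [12:17] match '{6vy}', group 1 = '6vy'; at [20:26] match '{hyec}', group 1 = 'hyec'; at [29:33] match '{2q}', group 1 = '2q'.
With a single group, `findall` returns only what that group captured — 4 items.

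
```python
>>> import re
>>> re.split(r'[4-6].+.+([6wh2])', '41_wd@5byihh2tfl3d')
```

Pattern: a character in [4-6], then one or more of any character, then one or more of any character; then one of [6wh2] (captured).
Matches to split on: at [0:13] → '41_wd@5byihh2'.
With a capturing group present, the delimiter's captured portion is kept in the result list.

['', '2', 'tfl3d']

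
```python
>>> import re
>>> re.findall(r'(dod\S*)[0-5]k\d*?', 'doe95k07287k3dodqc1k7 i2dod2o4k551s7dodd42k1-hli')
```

['dodqc', 'dod2o4k551s7dodd4']

Pattern: the literal 'dod', then zero or more of a non-whitespace character (captured); then a character in [0-5], then a literal 'k', then zero or more of a digit (lazy).
Matches: at [13:20] match 'dodqc1k', group 1 = 'dodqc'; at [24:43] match 'dod2o4k551s7dodd42k', group 1 = 'dod2o4k551s7dodd4'.
One capturing group, so `findall` returns just the captured substring from each match — 2 in all.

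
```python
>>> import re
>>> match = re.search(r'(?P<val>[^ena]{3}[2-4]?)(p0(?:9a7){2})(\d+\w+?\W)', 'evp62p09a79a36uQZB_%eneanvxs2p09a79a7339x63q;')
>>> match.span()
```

The pattern matches exactly 3 of any character except [ena], then optionally a character in [2-4] (captured as 'val'); then the literal 'p0', then the literal '9a7' repeated 2 times (captured); then one or more of a digit, then one or more of a word character (lazy), then a non-word character (captured).
The match spans [25:45] → 'vxs2p09a79a7339x63q;'.

(25, 45)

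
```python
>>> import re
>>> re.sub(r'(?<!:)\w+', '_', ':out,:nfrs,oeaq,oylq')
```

':o_,:n_,_,_'

A negative assertion filters positions out without eating any characters.
Matches: at [2:4] → 'ut'; at [7:10] → 'frs'; at [11:15] → 'oeaq'; at [16:20] → 'oylq'.
Every occurrence is swapped for '_'.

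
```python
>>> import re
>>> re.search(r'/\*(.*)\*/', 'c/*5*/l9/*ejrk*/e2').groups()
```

('5*/l9/*ejrk',)

Unlike `match`, `search` isn't anchored — it looks for the pattern anywhere in the string.
The match spans [1:16] → '/*5*/l9/*ejrk*/'.
Captured: group 1 = '5*/l9/*ejrk'.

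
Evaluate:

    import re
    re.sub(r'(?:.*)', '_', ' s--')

Pattern: zero or more of any character (non-capturing group).
Every occurrence is swapped for '_'.

'__'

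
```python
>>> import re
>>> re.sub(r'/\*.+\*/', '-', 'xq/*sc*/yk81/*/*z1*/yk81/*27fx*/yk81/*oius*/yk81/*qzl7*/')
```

Every occurrence is swapped for '-'.

'xq-'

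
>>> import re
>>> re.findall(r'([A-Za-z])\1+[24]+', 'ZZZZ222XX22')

['Z', 'X']

The backreference `\1` re-matches whatever the first group consumed, character for character.
Matches: at [0:7] match 'ZZZZ222', group 1 = 'Z'; at [7:11] match 'XX22', group 1 = 'X'.
`findall` collects group 1 from each match (2 total).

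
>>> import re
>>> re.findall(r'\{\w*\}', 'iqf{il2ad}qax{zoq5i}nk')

Matches: at [3:10] → '{il2ad}'; at [13:20] → '{zoq5i}'.
No capturing groups, so `findall` returns the 2 full match strings.

['{il2ad}', '{zoq5i}']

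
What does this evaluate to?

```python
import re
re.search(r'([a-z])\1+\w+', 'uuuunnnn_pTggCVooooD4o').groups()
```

The match spans [0:22] → 'uuuunnnn_pTggCVooooD4o'.
Captured: group 1 = 'u'.

('u',)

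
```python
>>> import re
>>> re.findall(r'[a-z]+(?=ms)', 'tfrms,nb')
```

['tfr']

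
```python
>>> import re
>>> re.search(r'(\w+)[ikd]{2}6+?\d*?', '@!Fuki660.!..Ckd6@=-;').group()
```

'Fuki6'

Pattern: one or more of a word character (captured); then exactly 2 of one of [ikd], then one or more of the literal '6' (lazy); then zero or more of a digit (lazy).
`re.search` tries every starting position until one works.
The match spans [2:7] → 'Fuki6'.
Captured: group 1 = 'Fu'.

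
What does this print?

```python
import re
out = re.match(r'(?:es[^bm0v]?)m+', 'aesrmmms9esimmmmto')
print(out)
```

None

The pattern matches the literal 'es', then optionally any character except [bm0v] (non-capturing group); then one or more of a literal 'm'.
`re.match` only tries the pattern at the start of the string.
Here the pattern fails at index 0, so the call returns None.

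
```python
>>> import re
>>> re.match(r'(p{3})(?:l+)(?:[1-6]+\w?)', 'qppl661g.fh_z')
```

None

The pattern matches exactly 3 of a literal 'p' (captured); then one or more of a literal 'l' (non-capturing group); then one or more of a character in [1-6], then optionally a word character (non-capturing group).
`match` is anchored at position 0; if the pattern doesn't fit there, it returns None.
Here the pattern fails at index 0, so the call returns None.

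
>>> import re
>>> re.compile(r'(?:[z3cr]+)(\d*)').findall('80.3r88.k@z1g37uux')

['88', '1', '7']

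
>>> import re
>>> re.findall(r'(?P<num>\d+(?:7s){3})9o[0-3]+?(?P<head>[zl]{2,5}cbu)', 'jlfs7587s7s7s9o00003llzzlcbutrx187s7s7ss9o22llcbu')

The pattern matches one or more of a digit, then the literal '7s' repeated 3 times (captured as 'num'); then the literal '9o', then one or more of a character in [0-3] (lazy); then 2 to 5 of one of [zl], then the literal 'cbu' (captured as 'head').
Matches: at [4:28] match '7587s7s7s9o00003llzzlcbu', groups = ('7587s7s7s', 'llzzlcbu').
Multiple groups make `findall` return tuples — one 2-tuple for the one match.

[('7587s7s7s', 'llzzlcbu')]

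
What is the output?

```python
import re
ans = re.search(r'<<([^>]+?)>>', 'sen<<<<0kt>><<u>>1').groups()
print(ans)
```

('<<0kt',)

The match spans [3:12] → '<<<<0kt>>'.
Captured: group 1 = '<<0kt'.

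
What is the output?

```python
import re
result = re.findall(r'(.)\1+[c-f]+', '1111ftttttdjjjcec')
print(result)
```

['1', 't', 'j']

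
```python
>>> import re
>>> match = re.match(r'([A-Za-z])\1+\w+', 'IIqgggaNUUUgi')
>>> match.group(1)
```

'I'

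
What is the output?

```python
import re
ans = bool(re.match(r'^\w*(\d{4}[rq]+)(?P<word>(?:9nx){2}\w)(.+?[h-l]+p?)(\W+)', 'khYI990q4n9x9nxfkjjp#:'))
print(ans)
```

False

`match` is anchored at position 0; if the pattern doesn't fit there, it returns None.
Here the string doesn't start with a match, so the call returns None, and `bool(None)` is False.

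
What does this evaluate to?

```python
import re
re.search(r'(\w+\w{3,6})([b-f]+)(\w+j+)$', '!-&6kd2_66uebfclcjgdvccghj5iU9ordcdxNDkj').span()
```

(3, 40)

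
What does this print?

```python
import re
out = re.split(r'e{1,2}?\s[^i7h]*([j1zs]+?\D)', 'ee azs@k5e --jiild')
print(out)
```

`re.split` interleaves the captured-group text with the surrounding fragments.

['', 'ji', 'ild']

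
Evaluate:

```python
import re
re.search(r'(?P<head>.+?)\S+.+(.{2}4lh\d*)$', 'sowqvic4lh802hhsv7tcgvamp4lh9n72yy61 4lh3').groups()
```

('s', '1 4lh3')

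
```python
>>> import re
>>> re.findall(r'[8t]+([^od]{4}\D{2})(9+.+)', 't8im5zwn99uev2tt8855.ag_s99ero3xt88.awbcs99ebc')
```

[('im5zwn', '99uev2tt8855.ag_s99ero3xt88.awbcs99ebc')]

Pattern: one or more of one of [8t]; then exactly 4 of any character except [od], then exactly 2 of a non-digit (captured); then one or more of a literal '9', then one or more of any character (captured).
With 2 capturing groups, `findall` returns a 2-tuple per match.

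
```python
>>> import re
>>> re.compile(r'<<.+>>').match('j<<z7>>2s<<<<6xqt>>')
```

None

With `match`, the pattern is implicitly anchored at the beginning.
Here the pattern fails at index 0, so the call returns None.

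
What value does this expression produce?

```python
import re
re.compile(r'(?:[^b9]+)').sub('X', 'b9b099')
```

'b9bX99'

Every occurrence is swapped for 'X'.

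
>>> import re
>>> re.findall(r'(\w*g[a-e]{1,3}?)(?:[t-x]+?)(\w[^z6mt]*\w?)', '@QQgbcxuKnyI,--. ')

Pattern: zero or more of a word character, then the literal 'g', then 1 to 3 of a character in [a-e] (lazy) (captured); then one or more of a character in [t-x] (lazy) (non-capturing group); then a word character, then zero or more of any character except [z6mt], then optionally a word character (captured).
With the lazy modifier that quantifier settles for the fewest repetitions that let the rest of the pattern succeed (the atoms after it are unaffected and can still be greedy).
Scanning left to right: at [1:17] match 'QQgbcxuKnyI,--. ', groups = ('QQgbc', 'uKnyI,--. ').
With 2 capturing groups, `findall` returns a 2-tuple per match.

[('QQgbc', 'uKnyI,--. ')]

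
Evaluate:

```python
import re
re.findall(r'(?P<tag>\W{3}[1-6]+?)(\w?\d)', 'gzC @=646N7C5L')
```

Pattern: exactly 3 of a non-word character, then one or more of a character in [1-6] (lazy) (captured as 'tag'); then optionally a word character, then a digit (captured).
`findall` packs the 2 group values into a tuple for every match.

[(' @=6', '46')]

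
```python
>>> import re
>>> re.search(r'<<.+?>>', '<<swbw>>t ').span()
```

`search` walks the string left to right and returns the first match it finds.
The match spans [0:8] → '<<swbw>>'.

(0, 8)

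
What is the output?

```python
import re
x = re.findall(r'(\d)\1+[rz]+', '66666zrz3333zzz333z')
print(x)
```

After group 1 captures some text, `\1` only succeeds where that same text appears again.
Matches: at [0:8] match '66666zrz', group 1 = '6'; at [8:15] match '3333zzz', group 1 = '3'; at [15:19] match '333z', group 1 = '3'.
`findall` collects group 1 from each match (3 total).

['6', '3', '3']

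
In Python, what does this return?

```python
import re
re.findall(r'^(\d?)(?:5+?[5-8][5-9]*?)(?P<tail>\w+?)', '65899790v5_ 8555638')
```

[('6', '9')]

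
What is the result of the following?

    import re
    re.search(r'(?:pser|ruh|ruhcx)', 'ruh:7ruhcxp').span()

(0, 3)

`search` walks the string left to right and returns the first match it finds.
The match spans [0:3] → 'ruh'.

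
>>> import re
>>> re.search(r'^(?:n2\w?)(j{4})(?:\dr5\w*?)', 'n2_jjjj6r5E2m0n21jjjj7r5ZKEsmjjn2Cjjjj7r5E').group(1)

The match spans [0:10] → 'n2_jjjj6r5'.
Captured: group 1 = 'jjjj'.

'jjjj'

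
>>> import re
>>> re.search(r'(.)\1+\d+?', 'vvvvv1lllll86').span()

After group 1 captures some text, `\1` only succeeds where that same text appears again.
`search` walks the string left to right and returns the first match it finds.
The match spans [0:6] → 'vvvvv1'.
Captured: group 1 = 'v'.

(0, 6)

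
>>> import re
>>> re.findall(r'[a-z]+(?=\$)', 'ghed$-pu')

['ghed']

Because the assertion is zero-width, the text it checks is not consumed and won't appear in the result.
With no groups in the pattern, `findall` gives back each whole match — 1 here.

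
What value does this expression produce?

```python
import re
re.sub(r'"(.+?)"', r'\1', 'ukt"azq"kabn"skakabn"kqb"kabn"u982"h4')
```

'uktazqkabnskakabnkqbkabnu982"h4'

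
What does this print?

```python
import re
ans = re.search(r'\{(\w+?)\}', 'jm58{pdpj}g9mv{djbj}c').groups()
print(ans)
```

('pdpj',)

`re.search` scans for the first position where the pattern succeeds.
The match spans [4:10] → '{pdpj}'.
Captured: group 1 = 'pdpj'.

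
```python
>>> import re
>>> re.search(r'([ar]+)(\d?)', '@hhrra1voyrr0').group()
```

'rra1'

Pattern: one or more of one of [ar] (captured); then optionally a digit (captured).
`re.search` scans for the first position where the pattern succeeds.
The match spans [3:7] → 'rra1'.
Captured: group 1 = 'rra', group 2 = '1'.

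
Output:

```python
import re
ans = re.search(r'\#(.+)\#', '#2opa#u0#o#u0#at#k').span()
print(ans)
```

`search` walks the string left to right and returns the first match it finds.
The match spans [0:17] → '#2opa#u0#o#u0#at#'.
Captured: group 1 = '2opa#u0#o#u0#at'.

(0, 17)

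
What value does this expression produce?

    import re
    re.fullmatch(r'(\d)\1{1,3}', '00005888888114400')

None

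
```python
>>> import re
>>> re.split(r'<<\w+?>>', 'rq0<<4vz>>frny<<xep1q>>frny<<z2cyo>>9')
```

['rq0', 'frny', 'frny', '9']

Matches to split on: at [3:10] → '<<4vz>>'; at [14:23] → '<<xep1q>>'; at [27:36] → '<<z2cyo>>'.
The string is cut at each match, leaving 4 pieces.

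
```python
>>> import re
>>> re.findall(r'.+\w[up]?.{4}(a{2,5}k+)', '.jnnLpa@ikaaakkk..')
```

['aakkk']

This matches one or more of any character; then a word character, then optionally one of [up], then exactly 4 of any character; then 2 to 5 of a literal 'a', then one or more of the literal 'k' (captured).
Scanning left to right: at [0:16] match '.jnnLpa@ikaaakkk', group 1 = 'aakkk'.
Because there's exactly one group, `findall` drops the full match and keeps group 1 from the one hit.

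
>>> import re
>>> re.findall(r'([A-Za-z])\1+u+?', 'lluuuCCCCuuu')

A backreference is literal: `\1` must see the identical characters the first group matched.
Scanning left to right: at [0:3] match 'llu', group 1 = 'l'; at [5:10] match 'CCCCu', group 1 = 'C'.
`findall` collects group 1 from each match (2 total).

['l', 'C']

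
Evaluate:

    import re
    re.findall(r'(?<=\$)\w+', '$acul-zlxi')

The lookaround is zero-width — it requires the adjacent text to match without consuming it, so the asserted text isn't part of the match.
Walking the string: at [1:5] → 'acul'.
Since nothing is captured, `findall` lists the 1 matched substring directly.

['acul']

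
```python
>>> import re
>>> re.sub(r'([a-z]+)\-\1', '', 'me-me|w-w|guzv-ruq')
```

'||guzv-ruq'

`\1` is not a pattern — it's the concrete string captured by group 1, re-applied verbatim.
Matches: at [0:5] → 'me-me'; at [6:9] → 'w-w'.
Each match is replaced by ''.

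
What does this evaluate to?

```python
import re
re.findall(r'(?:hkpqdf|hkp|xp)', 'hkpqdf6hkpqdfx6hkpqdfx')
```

`|` is ordered: at each position the engine commits to the first alternative that works.
Matches: at [0:6] → 'hkpqdf'; at [7:13] → 'hkpqdf'; at [15:21] → 'hkpqdf'.
`findall` yields the raw match text (3 of them) because the pattern has no groups.

['hkpqdf', 'hkpqdf', 'hkpqdf']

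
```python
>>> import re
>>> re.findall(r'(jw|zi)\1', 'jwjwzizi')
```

`\1` has to match the exact text group 1 already captured.
Scanning left to right: at [0:4] match 'jwjw', group 1 = 'jw'; at [4:8] match 'zizi', group 1 = 'zi'.
`findall` collects group 1 from each match (2 total).

['jw', 'zi']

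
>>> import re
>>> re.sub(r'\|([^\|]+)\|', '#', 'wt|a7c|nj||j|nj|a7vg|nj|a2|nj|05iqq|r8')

Every occurrence is swapped for '#'.

'wt#nj|#nj#nj#nj#r8'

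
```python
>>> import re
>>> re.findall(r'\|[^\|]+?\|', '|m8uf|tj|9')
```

['|m8uf|']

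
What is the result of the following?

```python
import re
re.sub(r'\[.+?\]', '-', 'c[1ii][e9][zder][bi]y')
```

Matches: at [1:6] → '[1ii]'; at [6:10] → '[e9]'; at [10:16] → '[zder]'; at [16:20] → '[bi]'.
Each match is replaced by '-'.

'c----y'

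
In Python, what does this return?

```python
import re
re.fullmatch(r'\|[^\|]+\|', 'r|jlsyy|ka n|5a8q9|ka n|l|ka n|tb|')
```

`fullmatch` succeeds only if the pattern covers the string from start to end.
Here the string isn't matched end-to-end, so the call returns None.

None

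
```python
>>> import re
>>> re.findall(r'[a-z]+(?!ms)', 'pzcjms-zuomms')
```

The negative lookaround is zero-width — it rules out positions where the adjacent text would match, without consuming anything.
Walking the string: at [0:6] → 'pzcjms'; at [7:13] → 'zuomms'.
Since nothing is captured, `findall` lists the 2 matched substrings directly.

['pzcjms', 'zuomms']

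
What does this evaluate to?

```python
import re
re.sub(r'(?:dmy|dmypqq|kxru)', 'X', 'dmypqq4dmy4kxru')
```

'Xpqq4X4X'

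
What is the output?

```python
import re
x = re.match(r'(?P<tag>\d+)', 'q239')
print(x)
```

None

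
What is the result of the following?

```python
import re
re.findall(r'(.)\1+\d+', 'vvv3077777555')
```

After group 1 captures some text, `\1` only succeeds where that same text appears again.
With a single group, `findall` returns only what that group captured — 1 item.

['v']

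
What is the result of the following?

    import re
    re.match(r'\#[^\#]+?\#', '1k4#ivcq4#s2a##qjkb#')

None

`re.match` only tries the pattern at the start of the string.
Here the string doesn't start with a match, so the call returns None.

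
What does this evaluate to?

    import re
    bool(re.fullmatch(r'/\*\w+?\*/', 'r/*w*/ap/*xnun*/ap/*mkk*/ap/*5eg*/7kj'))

False

`re.fullmatch` requires the pattern to consume the entire string.
Here the pattern can't cover the whole string, so the call returns None, and `bool(None)` is False.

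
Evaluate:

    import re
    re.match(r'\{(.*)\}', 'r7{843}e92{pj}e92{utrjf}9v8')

None

`match` is anchored at position 0; if the pattern doesn't fit there, it returns None.
Here position 0 doesn't satisfy it, so the call returns None.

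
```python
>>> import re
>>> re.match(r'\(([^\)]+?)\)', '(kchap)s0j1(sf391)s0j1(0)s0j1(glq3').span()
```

(0, 7)

`re.match` won't scan ahead — the pattern has to work from the very first character.
The match spans [0:7] → '(kchap)'.
Captured: group 1 = 'kchap'.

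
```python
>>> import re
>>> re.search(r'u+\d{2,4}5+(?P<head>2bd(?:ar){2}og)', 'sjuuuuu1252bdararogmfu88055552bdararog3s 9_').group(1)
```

'2bdararog'

The match spans [2:19] → 'uuuuu1252bdararog'.
Captured: group 1 = '2bdararog'.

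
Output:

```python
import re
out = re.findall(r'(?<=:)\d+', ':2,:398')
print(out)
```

['2', '398']

The lookaround is zero-width — it requires the adjacent text to match without consuming it, so the asserted text isn't part of the match.
Scanning left to right: at [1:2] → '2'; at [4:7] → '398'.
With no groups in the pattern, `findall` gives back each whole match — 2 here.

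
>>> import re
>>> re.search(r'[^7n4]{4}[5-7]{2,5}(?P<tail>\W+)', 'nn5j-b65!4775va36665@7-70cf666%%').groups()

Pattern: exactly 4 of any character except [7n4], then 2 to 5 of a character in [5-7]; then one or more of a non-word character (captured as 'tail').
Unlike `match`, `search` isn't anchored — it looks for the pattern anywhere in the string.
The match spans [2:9] → '5j-b65!'.
Captured: group 1 = '!'.

('!',)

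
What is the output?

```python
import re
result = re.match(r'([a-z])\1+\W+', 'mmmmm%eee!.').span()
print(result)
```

(0, 6)

The backreference `\1` re-matches whatever the first group consumed, character for character.
`re.match` only tries the pattern at the start of the string.
The match spans [0:6] → 'mmmmm%'.
Captured: group 1 = 'm'.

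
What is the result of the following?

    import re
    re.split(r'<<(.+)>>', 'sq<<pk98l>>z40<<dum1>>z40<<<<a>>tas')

['sq', 'pk98l>>z40<<dum1>>z40<<<<a', 'tas']

`re.split` interleaves the captured-group text with the surrounding fragments.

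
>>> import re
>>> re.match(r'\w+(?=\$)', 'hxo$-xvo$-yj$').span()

`match` is anchored at position 0; if the pattern doesn't fit there, it returns None.
The match spans [0:3] → 'hxo'.

(0, 3)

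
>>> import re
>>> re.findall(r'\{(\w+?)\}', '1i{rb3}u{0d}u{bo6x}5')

['rb3', '0d', 'bo6x']

Scanning left to right: at [2:7] match '{rb3}', group 1 = 'rb3'; at [8:12] match '{0d}', group 1 = '0d'; at [13:19] match '{bo6x}', group 1 = 'bo6x'.
Because there's exactly one group, `findall` drops the full match and keeps group 1 from each hit.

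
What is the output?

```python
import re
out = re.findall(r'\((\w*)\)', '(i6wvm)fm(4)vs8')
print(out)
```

Scanning left to right: at [0:7] match '(i6wvm)', group 1 = 'i6wvm'; at [9:12] match '(4)', group 1 = '4'.
`findall` collects group 1 from each match (2 total).

['i6wvm', '4']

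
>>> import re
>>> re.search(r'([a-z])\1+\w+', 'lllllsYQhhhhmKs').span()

(0, 15)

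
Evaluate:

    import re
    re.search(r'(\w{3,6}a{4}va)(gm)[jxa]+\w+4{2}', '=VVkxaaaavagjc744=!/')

Here nothing in the string fits, so the call returns None.

None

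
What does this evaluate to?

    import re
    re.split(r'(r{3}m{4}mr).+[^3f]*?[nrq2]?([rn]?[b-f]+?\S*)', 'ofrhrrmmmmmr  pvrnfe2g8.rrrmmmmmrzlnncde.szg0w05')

['ofrhrrmmmmmr  pvrnfe2g8.', 'rrrmmmmmr', 'e.szg0w05', '']

Pattern: exactly 3 of the literal 'r', then exactly 4 of a literal 'm', then the literal 'mr' (captured); then one or more of any character; then zero or more of any character except [3f] (lazy), then optionally one of [nrq2]; then optionally one of [rn], then one or more of a character in [b-f] (lazy), then zero or more of a non-whitespace character (captured).
Matches to split on: at [24:48] → 'rrrmmmmmrzlnncde.szg0w05'.
With a capturing group present, the delimiter's captured portion is kept in the result list.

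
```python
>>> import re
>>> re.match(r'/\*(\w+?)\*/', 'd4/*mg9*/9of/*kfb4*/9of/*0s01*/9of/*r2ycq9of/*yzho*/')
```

`re.match` only tries the pattern at the start of the string.
Here the pattern fails at index 0, so the call returns None.

None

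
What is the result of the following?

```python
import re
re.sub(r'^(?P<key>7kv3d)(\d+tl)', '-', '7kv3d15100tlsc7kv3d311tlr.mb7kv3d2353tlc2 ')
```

'-sc7kv3d311tlr.mb7kv3d2353tlc2 '

Pattern: anchored at the start of the string; then the literal '7kv', then the literal '3d' (captured as 'key'); then one or more of a digit, then the literal 'tl' (captured).
`sub` substitutes '-' at each match site.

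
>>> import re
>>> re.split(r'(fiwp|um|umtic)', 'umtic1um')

Alternation tries branches left to right and keeps the first one that lets the overall match succeed at that position.
The group in the pattern means `split` returns the separators' captures alongside the pieces.

['', 'um', 'tic1', 'um', '']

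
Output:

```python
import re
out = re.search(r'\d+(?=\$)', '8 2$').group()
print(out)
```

2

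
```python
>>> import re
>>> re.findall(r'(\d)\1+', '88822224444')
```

The backreference `\1` re-matches whatever the first group consumed, character for character.
Scanning left to right: at [0:3] match '888', group 1 = '8'; at [3:7] match '2222', group 1 = '2'; at [7:11] match '4444', group 1 = '4'.
One capturing group, so `findall` returns just the captured substring from each match — 3 in all.

['8', '2', '4']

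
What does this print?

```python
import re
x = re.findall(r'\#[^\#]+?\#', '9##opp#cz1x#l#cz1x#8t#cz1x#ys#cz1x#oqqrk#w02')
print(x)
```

With no groups in the pattern, `findall` gives back each whole match — 5 here.

['#opp#', '#l#', '#8t#', '#ys#', '#oqqrk#']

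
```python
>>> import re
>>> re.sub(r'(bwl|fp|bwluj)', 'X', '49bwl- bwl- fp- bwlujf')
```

The regex engine tests alternatives in the order written; an earlier branch that matches wins even if a later one would match more.
`sub` substitutes 'X' at each match site.

'49X- X- X- Xujf'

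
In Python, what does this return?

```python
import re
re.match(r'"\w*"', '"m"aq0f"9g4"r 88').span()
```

(0, 3)

`match` is anchored at position 0; if the pattern doesn't fit there, it returns None.
The match spans [0:3] → '"m"'.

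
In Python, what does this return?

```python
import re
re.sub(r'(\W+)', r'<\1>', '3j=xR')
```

The replacement refers to a captured group, so each match is rewritten using its own captured text.

'3j<=>xR'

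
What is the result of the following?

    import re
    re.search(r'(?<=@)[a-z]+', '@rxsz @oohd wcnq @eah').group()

'rxsz'

Because the assertion is zero-width, the text it checks is not consumed and won't appear in the result.
`re.search` scans for the first position where the pattern succeeds.
The match spans [1:5] → 'rxsz'.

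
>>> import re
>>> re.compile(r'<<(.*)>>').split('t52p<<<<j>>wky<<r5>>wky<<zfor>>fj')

Matches to split on: at [4:31] → '<<<<j>>wky<<r5>>wky<<zfor>>'.
Because the pattern has a capturing group, `split` also inserts each captured text between the pieces.

['t52p', '<<j>>wky<<r5>>wky<<zfor', 'fj']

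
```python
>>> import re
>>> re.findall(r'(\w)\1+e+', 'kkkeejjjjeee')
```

['k', 'j']

`\1` is not a pattern — it's the concrete string captured by group 1, re-applied verbatim.
Scanning left to right: at [0:5] match 'kkkee', group 1 = 'k'; at [5:12] match 'jjjjeee', group 1 = 'j'.
Because there's exactly one group, `findall` drops the full match and keeps group 1 from each hit.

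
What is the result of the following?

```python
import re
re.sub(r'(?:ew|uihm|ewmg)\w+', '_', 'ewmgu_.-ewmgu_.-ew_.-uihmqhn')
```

Matches: at [0:6] → 'ewmgu_'; at [8:14] → 'ewmgu_'; at [16:19] → 'ew_'; at [21:28] → 'uihmqhn'.
Every occurrence is swapped for '_'.

'_.-_.-_.-_'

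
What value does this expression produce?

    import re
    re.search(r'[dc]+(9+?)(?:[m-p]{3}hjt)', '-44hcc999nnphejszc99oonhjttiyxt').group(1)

The match spans [17:26] → 'c99oonhjt'.
Captured: group 1 = '99'.

'99'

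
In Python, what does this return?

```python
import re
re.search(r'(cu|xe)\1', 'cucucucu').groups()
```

('cu',)

The backreference `\1` re-matches whatever the first group consumed, character for character.
`re.search` scans for the first position where the pattern succeeds.
The match spans [0:4] → 'cucu'.
Captured: group 1 = 'cu'.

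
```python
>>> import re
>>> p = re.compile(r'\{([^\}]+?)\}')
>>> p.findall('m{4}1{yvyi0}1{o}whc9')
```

['4', 'yvyi0', 'o']

Walking the string: at [1:4] match '{4}', group 1 = '4'; at [5:12] match '{yvyi0}', group 1 = 'yvyi0'; at [13:16] match '{o}', group 1 = 'o'.
One capturing group, so `findall` returns just the captured substring from each match — 3 in all.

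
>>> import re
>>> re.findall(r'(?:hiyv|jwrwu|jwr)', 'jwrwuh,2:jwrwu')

['jwrwu', 'jwrwu']

The regex engine tests alternatives in the order written; an earlier branch that matches wins even if a later one would match more.
Scanning left to right: at [0:5] → 'jwrwu'; at [9:14] → 'jwrwu'.
Since nothing is captured, `findall` lists the 2 matched substrings directly.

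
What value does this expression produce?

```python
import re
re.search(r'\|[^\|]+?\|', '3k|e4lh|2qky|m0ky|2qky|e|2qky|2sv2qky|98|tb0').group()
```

The match spans [2:8] → '|e4lh|'.

'|e4lh|'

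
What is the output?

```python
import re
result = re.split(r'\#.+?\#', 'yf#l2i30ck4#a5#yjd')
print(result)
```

['yf', 'a5#yjd']

Matches to split on: at [2:12] → '#l2i30ck4#'.
`split` removes every match and returns the 2 fragments in between.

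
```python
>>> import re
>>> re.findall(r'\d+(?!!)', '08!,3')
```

Because the assertion is negative and zero-width, positions next to the forbidden text are skipped.
Scanning left to right: at [0:1] → '0'; at [4:5] → '3'.
With no groups in the pattern, `findall` gives back each whole match — 2 here.

['0', '3']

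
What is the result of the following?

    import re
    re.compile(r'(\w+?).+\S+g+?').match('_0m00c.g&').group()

'_0m00c.g'

This matches one or more of a word character (lazy) (captured); then one or more of any character; then one or more of a non-whitespace character, then one or more of the literal 'g' (lazy).
`re.match` won't scan ahead — the pattern has to work from the very first character.
The match spans [0:8] → '_0m00c.g'.
Captured: group 1 = '_'.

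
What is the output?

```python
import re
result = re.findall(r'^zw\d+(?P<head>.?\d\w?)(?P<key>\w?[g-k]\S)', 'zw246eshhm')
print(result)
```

[('6e', 'shh')]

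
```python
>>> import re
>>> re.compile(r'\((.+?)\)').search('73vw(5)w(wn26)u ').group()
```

'(5)'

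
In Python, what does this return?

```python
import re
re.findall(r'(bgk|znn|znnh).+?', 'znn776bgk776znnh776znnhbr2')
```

Branches in `(...|...)` are attempted left-to-right; the first branch that allows the whole pattern to succeed is taken.
Matches: at [0:4] match 'znn7', group 1 = 'znn'; at [6:10] match 'bgk7', group 1 = 'bgk'; at [12:16] match 'znnh', group 1 = 'znn'; at [19:23] match 'znnh', group 1 = 'znn'.
`findall` collects group 1 from each match (4 total).

['znn', 'bgk', 'znn', 'znn']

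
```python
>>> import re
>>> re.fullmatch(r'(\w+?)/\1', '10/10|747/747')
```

None

The backreference `\1` re-matches whatever the first group consumed, character for character.
`re.fullmatch` requires the pattern to consume the entire string.
Here the pattern can't cover the whole string, so the call returns None.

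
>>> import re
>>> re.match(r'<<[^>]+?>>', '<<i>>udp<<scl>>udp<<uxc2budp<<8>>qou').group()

'<<i>>'

`match` is anchored at position 0; if the pattern doesn't fit there, it returns None.
The match spans [0:5] → '<<i>>'.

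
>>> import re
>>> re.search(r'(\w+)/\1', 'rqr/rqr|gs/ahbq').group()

'rqr/rqr'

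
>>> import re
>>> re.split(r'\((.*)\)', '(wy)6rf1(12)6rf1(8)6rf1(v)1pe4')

['', 'wy)6rf1(12)6rf1(8)6rf1(v', '1pe4']

The group in the pattern means `split` returns the separators' captures alongside the pieces.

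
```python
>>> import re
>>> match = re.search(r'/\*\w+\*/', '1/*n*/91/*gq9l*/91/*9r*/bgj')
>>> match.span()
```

(1, 6)

`re.search` scans for the first position where the pattern succeeds.
The match spans [1:6] → '/*n*/'.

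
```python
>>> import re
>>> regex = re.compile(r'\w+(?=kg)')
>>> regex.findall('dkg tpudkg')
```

['d', 'tpud']

The positive lookaround only admits positions where the adjacent text matches; those characters stay outside the span.
`findall` yields the raw match text (2 of them) because the pattern has no groups.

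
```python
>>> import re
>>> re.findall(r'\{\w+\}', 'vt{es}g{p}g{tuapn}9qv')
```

['{es}', '{p}', '{tuapn}']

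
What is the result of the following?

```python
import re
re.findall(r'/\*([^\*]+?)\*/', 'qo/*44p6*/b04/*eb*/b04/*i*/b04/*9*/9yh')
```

['44p6', 'eb', 'i', '9']

Scanning left to right: at [2:10] match '/*44p6*/', group 1 = '44p6'; at [13:19] match '/*eb*/', group 1 = 'eb'; at [22:27] match '/*i*/', group 1 = 'i'; at [30:35] match '/*9*/', group 1 = '9'.
With a single group, `findall` returns only what that group captured — 4 items.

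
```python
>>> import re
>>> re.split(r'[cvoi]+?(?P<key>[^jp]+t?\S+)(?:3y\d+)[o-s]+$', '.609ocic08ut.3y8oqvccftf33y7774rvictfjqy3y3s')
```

The `?` after the quantifier makes it lazy — it takes as little as possible before letting the rest of the pattern try.
The group in the pattern means `split` returns the separators' captures alongside the pieces.

['.609', 'cic08ut.3y8oqvccftf33y7774rvictfjqy', '']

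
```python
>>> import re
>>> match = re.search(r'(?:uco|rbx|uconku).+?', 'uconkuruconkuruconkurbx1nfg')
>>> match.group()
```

'ucon'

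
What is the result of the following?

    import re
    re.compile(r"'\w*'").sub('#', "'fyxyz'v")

Matches: at [0:7] → "'fyxyz'".
Every occurrence is swapped for '#'.

'#v'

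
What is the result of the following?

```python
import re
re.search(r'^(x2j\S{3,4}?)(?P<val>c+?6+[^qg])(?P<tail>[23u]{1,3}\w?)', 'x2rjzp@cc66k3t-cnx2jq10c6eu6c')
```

The pattern matches anchored at the start of the string; then the literal 'x2j', then 3 to 4 of a non-whitespace character (lazy) (captured); then one or more of the literal 'c' (lazy), then one or more of the literal '6', then any character except [qg] (captured as 'val'); then 1 to 3 of one of [23u], then optionally a word character (captured as 'tail').
Unlike `match`, `search` isn't anchored — it looks for the pattern anywhere in the string.
Here no position works, so the call returns None.

None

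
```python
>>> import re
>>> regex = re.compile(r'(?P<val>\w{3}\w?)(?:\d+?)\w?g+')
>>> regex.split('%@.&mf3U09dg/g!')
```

['%@.&', 'mf3U', '/g!']

This matches exactly 3 of a word character, then optionally a word character (captured as 'val'); then one or more of a digit (lazy) (non-capturing group); then optionally a word character, then one or more of the literal 'g'.
With a capturing group present, the delimiter's captured portion is kept in the result list.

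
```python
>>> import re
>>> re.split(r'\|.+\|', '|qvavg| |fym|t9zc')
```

Each match becomes a cut point; 2 segments remain.

['', 't9zc']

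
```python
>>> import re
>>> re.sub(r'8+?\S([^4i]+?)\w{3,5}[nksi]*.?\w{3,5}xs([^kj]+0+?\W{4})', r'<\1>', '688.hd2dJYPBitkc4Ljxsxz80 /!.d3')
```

Pattern: one or more of a literal '8' (lazy), then a non-whitespace character; then one or more of any character except [4i] (lazy) (captured); then 3 to 5 of a word character, then zero or more of one of [nksi], then optionally any character; then 3 to 5 of a word character, then the literal 'xs'; then one or more of any character except [kj], then one or more of a literal '0' (lazy), then exactly 4 of a non-word character (captured).
Matches: at [1:29] → '88.hd2dJYPBitkc4Ljxsxz80 /!.'.
Each match is replaced using the text its own group 1 captured.

'6<.hd2>d3'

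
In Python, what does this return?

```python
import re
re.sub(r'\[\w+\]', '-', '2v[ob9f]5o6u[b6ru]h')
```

'2v-5o6u-h'

Each match is replaced by '-'.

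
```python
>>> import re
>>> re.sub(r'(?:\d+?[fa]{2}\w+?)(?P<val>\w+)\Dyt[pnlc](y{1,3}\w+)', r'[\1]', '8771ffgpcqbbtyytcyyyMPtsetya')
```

A non-greedy quantifier consumes as few characters as it can — just enough that the remainder of the pattern still matches from where it stops; whatever follows it matches normally.
The replacement refers to a captured group, so each match is rewritten using its own captured text.

'[pcqbbt]'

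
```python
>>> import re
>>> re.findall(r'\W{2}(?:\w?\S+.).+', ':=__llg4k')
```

[':=__llg4k']

This matches exactly 2 of a non-word character; then optionally a word character, then one or more of a non-whitespace character, then any character (non-capturing group); then one or more of any character.
Scanning left to right: at [0:9] → ':=__llg4k'.
No capturing groups, so `findall` returns the 1 full match string.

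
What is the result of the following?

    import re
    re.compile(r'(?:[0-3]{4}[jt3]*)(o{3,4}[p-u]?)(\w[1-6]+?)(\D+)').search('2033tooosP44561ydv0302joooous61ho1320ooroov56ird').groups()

The match spans [0:18] → '2033tooosP44561ydv'.
Captured: group 1 = 'ooos', group 2 = 'P44561', group 3 = 'ydv'.

('ooos', 'P44561', 'ydv')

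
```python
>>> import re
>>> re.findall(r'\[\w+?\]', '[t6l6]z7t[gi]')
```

`findall` yields the raw match text (2 of them) because the pattern has no groups.

['[t6l6]', '[gi]']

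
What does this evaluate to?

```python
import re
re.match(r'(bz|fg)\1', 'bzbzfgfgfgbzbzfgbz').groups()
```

('bz',)

The match spans [0:4] → 'bzbz'.
Captured: group 1 = 'bz'.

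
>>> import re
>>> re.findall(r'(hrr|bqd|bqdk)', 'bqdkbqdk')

Branches in `(...|...)` are attempted left-to-right; the first branch that allows the whole pattern to succeed is taken.
Walking the string: at [0:3] match 'bqd', group 1 = 'bqd'; at [4:7] match 'bqd', group 1 = 'bqd'.
With a single group, `findall` returns only what that group captured — 2 items.

['bqd', 'bqd']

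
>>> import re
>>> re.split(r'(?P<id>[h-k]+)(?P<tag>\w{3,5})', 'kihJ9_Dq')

The pattern matches one or more of a character in [h-k] (captured as 'id'); then 3 to 5 of a word character (captured as 'tag').
Because the pattern has a capturing group, `split` also inserts each captured text between the pieces.

['', 'kih', 'J9_Dq', '']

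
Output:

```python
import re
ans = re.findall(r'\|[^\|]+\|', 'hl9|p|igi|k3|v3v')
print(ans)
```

Walking the string: at [3:6] → '|p|'; at [9:13] → '|k3|'.
`findall` yields the raw match text (2 of them) because the pattern has no groups.

['|p|', '|k3|']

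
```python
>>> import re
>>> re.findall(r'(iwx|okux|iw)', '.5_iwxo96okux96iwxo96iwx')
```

Alternation tries branches left to right and keeps the first one that lets the overall match succeed at that position.
Scanning left to right: at [3:6] match 'iwx', group 1 = 'iwx'; at [9:13] match 'okux', group 1 = 'okux'; at [15:18] match 'iwx', group 1 = 'iwx'; at [21:24] match 'iwx', group 1 = 'iwx'.
`findall` collects group 1 from each match (4 total).

['iwx', 'okux', 'iwx', 'iwx']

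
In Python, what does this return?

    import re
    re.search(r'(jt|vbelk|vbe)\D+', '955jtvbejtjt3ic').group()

'jtvbejtjt'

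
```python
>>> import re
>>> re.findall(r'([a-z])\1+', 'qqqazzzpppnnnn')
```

After group 1 captures some text, `\1` only succeeds where that same text appears again.
One capturing group, so `findall` returns just the captured substring from each match — 4 in all.

['q', 'z', 'p', 'n']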